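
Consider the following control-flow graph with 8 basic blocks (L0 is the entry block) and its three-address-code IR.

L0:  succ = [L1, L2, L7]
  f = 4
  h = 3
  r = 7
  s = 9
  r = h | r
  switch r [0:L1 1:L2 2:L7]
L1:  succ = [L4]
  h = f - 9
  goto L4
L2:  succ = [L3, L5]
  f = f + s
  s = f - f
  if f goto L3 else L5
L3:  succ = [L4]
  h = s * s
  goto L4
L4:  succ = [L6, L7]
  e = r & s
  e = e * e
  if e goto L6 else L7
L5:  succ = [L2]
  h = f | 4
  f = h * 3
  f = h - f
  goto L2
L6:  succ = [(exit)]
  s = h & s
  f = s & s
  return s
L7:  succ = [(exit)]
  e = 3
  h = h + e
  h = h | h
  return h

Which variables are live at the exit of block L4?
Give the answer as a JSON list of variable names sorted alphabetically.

Answer: ["h", "s"]

Derivation:
Per-block:
  L0: def={f,h,r,s} ue=∅
  L1: def={h} ue={f}
  L2: def={f,s} ue={f,s}
  L3: def={h} ue={s}
  L4: def={e} ue={r,s}
  L5: def={f,h} ue={f}
  L6: def={f,s} ue={h,s}
  L7: def={e,h} ue={h}

Backward fixpoint:
  live L0: ∅→{f,h,r,s}
  live L1: {f,r,s}→{h,r,s}
  live L2: {f,r,s}→{f,r,s}
  live L3: {r,s}→{h,r,s}
  live L4: {h,r,s}→{h,s}
  live L5: {f,r,s}→{f,r,s}
  live L6: {h,s}→∅
  live L7: {h}→∅

live-out(L4) = ["h", "s"]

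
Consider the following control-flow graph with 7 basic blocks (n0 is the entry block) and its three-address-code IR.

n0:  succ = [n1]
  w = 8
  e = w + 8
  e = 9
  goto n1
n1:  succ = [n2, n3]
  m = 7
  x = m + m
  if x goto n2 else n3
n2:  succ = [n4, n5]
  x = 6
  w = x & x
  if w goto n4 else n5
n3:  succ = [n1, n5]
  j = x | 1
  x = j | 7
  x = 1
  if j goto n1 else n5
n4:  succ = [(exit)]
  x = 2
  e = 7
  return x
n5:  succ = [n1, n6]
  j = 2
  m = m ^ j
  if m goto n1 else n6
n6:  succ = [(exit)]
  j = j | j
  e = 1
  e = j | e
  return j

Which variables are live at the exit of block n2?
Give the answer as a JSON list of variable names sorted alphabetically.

Block summaries:
  n0 def {e,w} use ∅
  n1 def {m,x} use ∅
  n2 def {w,x} use ∅
  n3 def {j,x} use {x}
  n4 def {e,x} use ∅
  n5 def {j,m} use {m}
  n6 def {e,j} use {j}

Live sets:
  n0: in=∅ out=∅
  n1: in=∅ out={m,x}
  n2: in={m} out={m}
  n3: in={m,x} out={m}
  n4: in=∅ out=∅
  n5: in={m} out={j}
  n6: in={j} out=∅

live-out(n2) = ["m"]

Answer: ["m"]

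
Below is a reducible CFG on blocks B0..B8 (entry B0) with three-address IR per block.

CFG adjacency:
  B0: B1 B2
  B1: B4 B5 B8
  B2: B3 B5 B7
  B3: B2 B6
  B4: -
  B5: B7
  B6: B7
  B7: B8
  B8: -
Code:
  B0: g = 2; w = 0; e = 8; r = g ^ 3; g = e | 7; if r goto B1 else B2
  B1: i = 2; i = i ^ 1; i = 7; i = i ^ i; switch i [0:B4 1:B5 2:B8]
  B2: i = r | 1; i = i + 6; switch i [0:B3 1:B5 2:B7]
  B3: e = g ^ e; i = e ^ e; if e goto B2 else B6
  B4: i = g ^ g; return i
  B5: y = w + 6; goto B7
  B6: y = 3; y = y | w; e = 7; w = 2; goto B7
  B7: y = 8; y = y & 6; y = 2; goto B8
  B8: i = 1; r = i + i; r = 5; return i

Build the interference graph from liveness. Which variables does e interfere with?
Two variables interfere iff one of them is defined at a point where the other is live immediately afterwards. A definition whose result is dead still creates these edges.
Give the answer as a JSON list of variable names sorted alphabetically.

Answer: ["g", "i", "r", "w"]

Working:
Per-block:
  B0 def {e,g,r,w} use ∅
  B1 def {i} use ∅
  B2 def {i} use {r}
  B3 def {e,i} use {e,g}
  B4 def {i} use {g}
  B5 def {y} use {w}
  B6 def {e,w,y} use {w}
  B7 def {y} use ∅
  B8 def {i,r} use ∅

Live sets:
  B0: in=∅ out={e,g,r,w}
  B1: in={g,w} out={g,w}
  B2: in={e,g,r,w} out={e,g,r,w}
  B3: in={e,g,r,w} out={e,g,r,w}
  B4: in={g} out=∅
  B5: in={w} out=∅
  B6: in={w} out=∅
  B7: in=∅ out=∅
  B8: in=∅ out=∅

Interfere edges:
  e: {g,i,r,w}
  g: {e,i,r,w}
  i: {e,g,r,w}
  r: {e,g,i,w}
  w: {e,g,i,r,y}
  y: {w}

N(e) = ["g", "i", "r", "w"]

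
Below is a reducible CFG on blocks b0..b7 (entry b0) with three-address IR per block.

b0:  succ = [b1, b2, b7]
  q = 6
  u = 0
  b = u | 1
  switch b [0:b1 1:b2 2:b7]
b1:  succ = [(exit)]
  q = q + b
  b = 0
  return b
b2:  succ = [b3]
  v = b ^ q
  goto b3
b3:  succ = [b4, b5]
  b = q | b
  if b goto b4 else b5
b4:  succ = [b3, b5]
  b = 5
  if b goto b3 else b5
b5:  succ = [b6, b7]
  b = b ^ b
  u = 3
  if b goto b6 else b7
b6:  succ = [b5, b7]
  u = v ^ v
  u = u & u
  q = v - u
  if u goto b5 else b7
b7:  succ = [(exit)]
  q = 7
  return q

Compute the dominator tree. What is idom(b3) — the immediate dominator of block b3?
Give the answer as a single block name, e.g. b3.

Answer: b2

Working:
idom tree: b1←b0 b2←b0 b3←b2 b4←b3 b5←b3 b6←b5 b7←b0
Join-block Dom:
  b3: preds {b2,b4}: {b0,b2} ∩ {b0,b2,b3,b4} = {b0,b2}; idom=b2
  b5: preds {b3,b4,b6}: {b0,b2,b3} ∩ {b0,b2,b3,b4} ∩ {b0,b2,b3,b5,b6} = {b0,b2,b3}; idom=b3
  b7: preds {b0,b5,b6}: {b0} ∩ {b0,b2,b3,b5} ∩ {b0,b2,b3,b5,b6} = {b0}; idom=b0

idom(b3) = b2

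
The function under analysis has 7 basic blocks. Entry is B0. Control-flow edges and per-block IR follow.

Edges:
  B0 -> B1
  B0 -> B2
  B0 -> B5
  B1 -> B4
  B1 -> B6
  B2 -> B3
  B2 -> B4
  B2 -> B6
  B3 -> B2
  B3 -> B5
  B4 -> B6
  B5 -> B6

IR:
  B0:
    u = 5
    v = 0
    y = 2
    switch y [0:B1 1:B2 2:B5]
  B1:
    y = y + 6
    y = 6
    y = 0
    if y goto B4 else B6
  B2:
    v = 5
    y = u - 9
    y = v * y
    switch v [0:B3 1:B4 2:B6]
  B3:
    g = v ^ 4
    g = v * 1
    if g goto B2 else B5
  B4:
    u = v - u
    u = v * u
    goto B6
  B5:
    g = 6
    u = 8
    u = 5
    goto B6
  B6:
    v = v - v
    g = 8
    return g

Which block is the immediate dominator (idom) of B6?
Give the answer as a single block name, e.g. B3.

Answer: B0

Working:
idom tree: B1←B0 B2←B0 B3←B2 B4←B0 B5←B0 B6←B0
Join-block Dom:
  B2: preds {B0,B3}: {B0} ∩ {B0,B2,B3} = {B0}; idom=B0
  B4: preds {B1,B2}: {B0,B1} ∩ {B0,B2} = {B0}; idom=B0
  B5: preds {B0,B3}: {B0} ∩ {B0,B2,B3} = {B0}; idom=B0
  B6: preds {B1,B2,B4,B5}: {B0,B1} ∩ {B0,B2} ∩ {B0,B4} ∩ {B0,B5} = {B0}; idom=B0

idom(B6) = B0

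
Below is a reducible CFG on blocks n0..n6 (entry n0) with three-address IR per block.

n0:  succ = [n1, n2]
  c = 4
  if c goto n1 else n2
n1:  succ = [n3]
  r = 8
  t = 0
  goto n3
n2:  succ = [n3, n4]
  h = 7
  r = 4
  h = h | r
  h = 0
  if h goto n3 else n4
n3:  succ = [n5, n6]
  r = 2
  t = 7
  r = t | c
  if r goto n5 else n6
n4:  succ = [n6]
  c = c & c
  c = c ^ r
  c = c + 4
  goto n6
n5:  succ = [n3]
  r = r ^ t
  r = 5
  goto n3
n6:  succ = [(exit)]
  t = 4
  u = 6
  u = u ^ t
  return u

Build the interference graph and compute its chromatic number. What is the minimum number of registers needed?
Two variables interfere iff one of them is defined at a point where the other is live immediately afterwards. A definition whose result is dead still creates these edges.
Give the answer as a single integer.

Answer: 3

Analysis:
Per-block:
  n0: def={c} ue=∅
  n1: def={r,t} ue=∅
  n2: def={h,r} ue=∅
  n3: def={r,t} ue={c}
  n4: def={c} ue={c,r}
  n5: def={r} ue={r,t}
  n6: def={t,u} ue=∅

Backward fixpoint:
  n0 li=∅ lo={c}
  n1 li={c} lo={c}
  n2 li={c} lo={c,r}
  n3 li={c} lo={c,r,t}
  n4 li={c,r} lo=∅
  n5 li={c,r,t} lo={c}
  n6 li=∅ lo=∅

Interference:
  c↔{h,r,t}
  h↔{c,r}
  r↔{c,h,t}
  t↔{c,r,u}
  u↔{t}

Registers:
  {c,h,r} pairwise interfere (3-clique) ⇒ χ ≥ 3
  assign c→r0 h→r2 r→r1 t→r2 u→r0 — no edge inside a register ⇒ χ ≤ 3
  χ = 3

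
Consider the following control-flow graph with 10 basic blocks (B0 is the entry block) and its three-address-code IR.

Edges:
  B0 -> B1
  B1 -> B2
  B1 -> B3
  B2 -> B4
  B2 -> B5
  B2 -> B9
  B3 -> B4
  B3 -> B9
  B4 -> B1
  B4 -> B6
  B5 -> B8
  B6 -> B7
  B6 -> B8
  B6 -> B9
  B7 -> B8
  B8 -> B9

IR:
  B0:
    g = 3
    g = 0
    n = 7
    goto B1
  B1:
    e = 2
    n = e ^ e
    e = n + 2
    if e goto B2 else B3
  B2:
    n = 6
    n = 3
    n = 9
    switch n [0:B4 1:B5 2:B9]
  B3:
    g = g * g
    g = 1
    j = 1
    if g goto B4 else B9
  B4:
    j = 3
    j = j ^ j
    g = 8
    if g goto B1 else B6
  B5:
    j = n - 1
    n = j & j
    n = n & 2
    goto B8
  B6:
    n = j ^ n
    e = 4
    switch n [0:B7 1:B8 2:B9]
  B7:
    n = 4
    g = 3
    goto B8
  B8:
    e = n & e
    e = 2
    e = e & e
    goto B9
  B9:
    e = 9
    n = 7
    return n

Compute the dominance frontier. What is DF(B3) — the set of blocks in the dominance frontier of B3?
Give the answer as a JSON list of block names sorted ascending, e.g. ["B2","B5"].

Answer: ["B4", "B9"]

Analysis:
idom tree: B1←B0 B2←B1 B3←B1 B4←B1 B5←B2 B6←B4 B7←B6 B8←B1 B9←B1
Dom∩ at merges:
  B1: preds {B0,B4}: {B0} ∩ {B0,B1,B4} = {B0}; idom=B0
  B4: preds {B2,B3}: {B0,B1,B2} ∩ {B0,B1,B3} = {B0,B1}; idom=B1
  B8: preds {B5,B6,B7}: {B0,B1,B2,B5} ∩ {B0,B1,B4,B6} ∩ {B0,B1,B4,B6,B7} = {B0,B1}; idom=B1
  B9: preds {B2,B3,B6,B8}: {B0,B1,B2} ∩ {B0,B1,B3} ∩ {B0,B1,B4,B6} ∩ {B0,B1,B8} = {B0,B1}; idom=B1

DF derivation:
  B1←B0: walk · to B0
  B1←B4: walk B4→B1 to B0
  B4←B2: walk B2 to B1
  B4←B3: walk B3 to B1
  B8←B5: walk B5→B2 to B1
  B8←B6: walk B6→B4 to B1
  B8←B7: walk B7→B6→B4 to B1
  B9←B2: walk B2 to B1
  B9←B3: walk B3 to B1
  B9←B6: walk B6→B4 to B1
  B9←B8: walk B8 to B1
  DF(B0)=∅
  DF(B1)={B1}
  DF(B2)={B4,B8,B9}
  DF(B3)={B4,B9}
  DF(B4)={B1,B8,B9}
  DF(B5)={B8}
  DF(B6)={B8,B9}
  DF(B7)={B8}
  DF(B8)={B9}
  DF(B9)=∅

DF(B3) = ["B4", "B9"]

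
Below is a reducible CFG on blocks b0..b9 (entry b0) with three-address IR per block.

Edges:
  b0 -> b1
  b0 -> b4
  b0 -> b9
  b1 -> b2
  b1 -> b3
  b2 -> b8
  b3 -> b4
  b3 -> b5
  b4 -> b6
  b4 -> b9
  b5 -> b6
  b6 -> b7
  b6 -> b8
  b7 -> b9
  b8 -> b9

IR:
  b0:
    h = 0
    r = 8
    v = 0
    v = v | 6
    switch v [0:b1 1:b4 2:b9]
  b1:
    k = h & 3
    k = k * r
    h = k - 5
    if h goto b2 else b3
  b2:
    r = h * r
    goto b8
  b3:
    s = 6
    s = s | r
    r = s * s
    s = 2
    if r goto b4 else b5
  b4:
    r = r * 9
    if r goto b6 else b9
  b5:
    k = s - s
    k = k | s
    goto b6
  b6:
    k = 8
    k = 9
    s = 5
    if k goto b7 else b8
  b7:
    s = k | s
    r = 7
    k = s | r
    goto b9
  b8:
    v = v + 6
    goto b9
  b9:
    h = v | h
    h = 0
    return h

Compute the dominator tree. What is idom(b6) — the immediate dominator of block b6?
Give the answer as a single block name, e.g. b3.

idom tree: b1←b0 b2←b1 b3←b1 b4←b0 b5←b3 b6←b0 b7←b6 b8←b0 b9←b0
Dom∩ at merges:
  b4: preds {b0,b3}: {b0} ∩ {b0,b1,b3} = {b0}; idom=b0
  b6: preds {b4,b5}: {b0,b4} ∩ {b0,b1,b3,b5} = {b0}; idom=b0
  b8: preds {b2,b6}: {b0,b1,b2} ∩ {b0,b6} = {b0}; idom=b0
  b9: preds {b0,b4,b7,b8}: {b0} ∩ {b0,b4} ∩ {b0,b6,b7} ∩ {b0,b8} = {b0}; idom=b0

idom(b6) = b0

Answer: b0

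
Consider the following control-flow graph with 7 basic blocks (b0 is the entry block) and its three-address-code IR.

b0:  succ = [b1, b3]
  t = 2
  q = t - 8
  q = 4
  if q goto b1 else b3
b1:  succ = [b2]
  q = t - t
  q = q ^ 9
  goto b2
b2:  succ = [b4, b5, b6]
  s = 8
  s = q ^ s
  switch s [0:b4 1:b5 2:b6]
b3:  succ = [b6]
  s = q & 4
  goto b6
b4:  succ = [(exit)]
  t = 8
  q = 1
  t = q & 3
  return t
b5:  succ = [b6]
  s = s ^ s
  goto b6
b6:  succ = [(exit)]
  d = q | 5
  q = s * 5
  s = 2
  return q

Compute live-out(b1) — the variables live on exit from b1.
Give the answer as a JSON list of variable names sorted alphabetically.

def/use:
  b0 def {q,t} use ∅
  b1 def {q} use {t}
  b2 def {s} use {q}
  b3 def {s} use {q}
  b4 def {q,t} use ∅
  b5 def {s} use {s}
  b6 def {d,q,s} use {q,s}

Live sets:
  b0: in=∅ out={q,t}
  b1: in={t} out={q}
  b2: in={q} out={q,s}
  b3: in={q} out={q,s}
  b4: in=∅ out=∅
  b5: in={q,s} out={q,s}
  b6: in={q,s} out=∅

live-out(b1) = ["q"]

Answer: ["q"]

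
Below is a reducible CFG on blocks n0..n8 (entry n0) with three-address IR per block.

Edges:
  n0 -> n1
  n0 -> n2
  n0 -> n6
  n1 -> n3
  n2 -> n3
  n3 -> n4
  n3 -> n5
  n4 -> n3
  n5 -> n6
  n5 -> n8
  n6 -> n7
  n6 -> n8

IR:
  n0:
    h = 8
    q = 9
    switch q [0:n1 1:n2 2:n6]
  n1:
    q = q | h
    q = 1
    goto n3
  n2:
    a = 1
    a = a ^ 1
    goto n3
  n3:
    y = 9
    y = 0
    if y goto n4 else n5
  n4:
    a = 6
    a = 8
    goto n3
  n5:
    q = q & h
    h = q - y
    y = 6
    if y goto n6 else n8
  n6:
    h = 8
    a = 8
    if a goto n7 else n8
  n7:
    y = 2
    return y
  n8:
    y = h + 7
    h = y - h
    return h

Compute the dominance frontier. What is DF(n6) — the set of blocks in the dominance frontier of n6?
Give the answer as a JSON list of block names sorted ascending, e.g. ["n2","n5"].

idom tree: n1←n0 n2←n0 n3←n0 n4←n3 n5←n3 n6←n0 n7←n6 n8←n0
Dom at joins:
  n3: preds {n1,n2,n4}: {n0,n1} ∩ {n0,n2} ∩ {n0,n3,n4} = {n0}; idom=n0
  n6: preds {n0,n5}: {n0} ∩ {n0,n3,n5} = {n0}; idom=n0
  n8: preds {n5,n6}: {n0,n3,n5} ∩ {n0,n6} = {n0}; idom=n0

DF derivation:
  n3←n1: walk n1 to n0
  n3←n2: walk n2 to n0
  n3←n4: walk n4→n3 to n0
  n6←n0: walk · to n0
  n6←n5: walk n5→n3 to n0
  n8←n5: walk n5→n3 to n0
  n8←n6: walk n6 to n0
  DF(n0)=∅
  DF(n1)={n3}
  DF(n2)={n3}
  DF(n3)={n3,n6,n8}
  DF(n4)={n3}
  DF(n5)={n6,n8}
  DF(n6)={n8}
  DF(n7)=∅
  DF(n8)=∅

DF(n6) = ["n8"]

Answer: ["n8"]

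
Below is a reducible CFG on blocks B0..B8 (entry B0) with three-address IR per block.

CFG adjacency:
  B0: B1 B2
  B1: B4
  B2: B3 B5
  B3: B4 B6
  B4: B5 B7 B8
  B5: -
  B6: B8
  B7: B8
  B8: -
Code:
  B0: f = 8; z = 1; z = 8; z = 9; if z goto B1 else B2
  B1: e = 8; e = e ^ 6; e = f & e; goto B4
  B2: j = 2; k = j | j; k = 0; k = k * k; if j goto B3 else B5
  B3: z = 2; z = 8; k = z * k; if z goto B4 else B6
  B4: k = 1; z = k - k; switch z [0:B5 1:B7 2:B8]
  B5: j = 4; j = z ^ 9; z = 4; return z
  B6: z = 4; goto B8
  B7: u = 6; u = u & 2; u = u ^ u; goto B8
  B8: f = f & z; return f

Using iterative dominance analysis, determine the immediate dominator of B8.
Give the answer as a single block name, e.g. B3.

idom tree: B1←B0 B2←B0 B3←B2 B4←B0 B5←B0 B6←B3 B7←B4 B8←B0
Dom∩ at merges:
  B4: preds {B1,B3}: {B0,B1} ∩ {B0,B2,B3} = {B0}; idom=B0
  B5: preds {B2,B4}: {B0,B2} ∩ {B0,B4} = {B0}; idom=B0
  B8: preds {B4,B6,B7}: {B0,B4} ∩ {B0,B2,B3,B6} ∩ {B0,B4,B7} = {B0}; idom=B0

idom(B8) = B0

Answer: B0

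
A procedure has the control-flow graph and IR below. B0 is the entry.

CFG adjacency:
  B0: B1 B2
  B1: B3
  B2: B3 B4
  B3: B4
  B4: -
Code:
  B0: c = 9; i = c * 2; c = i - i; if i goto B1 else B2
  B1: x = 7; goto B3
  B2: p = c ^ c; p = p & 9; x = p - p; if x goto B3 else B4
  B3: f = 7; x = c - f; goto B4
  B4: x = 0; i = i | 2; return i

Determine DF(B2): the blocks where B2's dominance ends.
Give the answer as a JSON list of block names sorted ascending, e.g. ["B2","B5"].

idom tree: B1←B0 B2←B0 B3←B0 B4←B0
Dom∩ at merges:
  B3: preds {B1,B2}: {B0,B1} ∩ {B0,B2} = {B0}; idom=B0
  B4: preds {B2,B3}: {B0,B2} ∩ {B0,B3} = {B0}; idom=B0

Frontier:
  B3←B1: walk B1 to B0
  B3←B2: walk B2 to B0
  B4←B2: walk B2 to B0
  B4←B3: walk B3 to B0
  B0: DF=∅
  B1: DF={B3}
  B2: DF={B3,B4}
  B3: DF={B4}
  B4: DF=∅

DF(B2) = ["B3", "B4"]

Answer: ["B3", "B4"]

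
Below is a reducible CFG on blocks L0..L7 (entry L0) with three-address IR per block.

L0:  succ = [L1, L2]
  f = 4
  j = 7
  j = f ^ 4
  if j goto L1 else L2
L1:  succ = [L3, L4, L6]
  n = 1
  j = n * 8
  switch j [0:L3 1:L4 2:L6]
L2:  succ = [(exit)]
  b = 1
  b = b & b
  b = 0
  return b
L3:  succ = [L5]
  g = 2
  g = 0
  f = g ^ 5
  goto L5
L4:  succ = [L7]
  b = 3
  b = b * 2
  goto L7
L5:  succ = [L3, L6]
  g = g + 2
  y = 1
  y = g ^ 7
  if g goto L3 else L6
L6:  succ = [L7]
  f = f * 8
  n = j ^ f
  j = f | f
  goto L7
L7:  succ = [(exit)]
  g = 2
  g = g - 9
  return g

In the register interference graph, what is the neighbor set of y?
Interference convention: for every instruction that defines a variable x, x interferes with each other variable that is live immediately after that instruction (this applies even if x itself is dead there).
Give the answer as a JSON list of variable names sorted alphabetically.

def/use:
  L0: {f,j} / ∅
  L1: {j,n} / ∅
  L2: {b} / ∅
  L3: {f,g} / ∅
  L4: {b} / ∅
  L5: {g,y} / {g}
  L6: {f,j,n} / {f,j}
  L7: {g} / ∅

Liveness:
  L0: in=∅ out={f}
  L1: in={f} out={f,j}
  L2: in=∅ out=∅
  L3: in={j} out={f,g,j}
  L4: in=∅ out=∅
  L5: in={f,g,j} out={f,j}
  L6: in={f,j} out=∅
  L7: in=∅ out=∅

Interfere edges:
  b: ∅
  f: {g,j,n,y}
  g: {f,j,y}
  j: {f,g,y}
  n: {f}
  y: {f,g,j}

N(y) = ["f", "g", "j"]

Answer: ["f", "g", "j"]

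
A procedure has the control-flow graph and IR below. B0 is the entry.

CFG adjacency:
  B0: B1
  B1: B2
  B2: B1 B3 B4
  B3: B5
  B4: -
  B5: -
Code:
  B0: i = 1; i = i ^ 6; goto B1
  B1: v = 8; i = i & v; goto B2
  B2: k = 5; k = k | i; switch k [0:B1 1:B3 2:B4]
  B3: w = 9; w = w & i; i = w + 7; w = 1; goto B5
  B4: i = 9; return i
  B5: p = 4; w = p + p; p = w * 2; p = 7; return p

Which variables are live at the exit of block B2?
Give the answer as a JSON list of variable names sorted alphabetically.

Answer: ["i"]

Analysis:
Block summaries:
  B0 def {i} use ∅
  B1 def {i,v} use {i}
  B2 def {k} use {i}
  B3 def {i,w} use {i}
  B4 def {i} use ∅
  B5 def {p,w} use ∅

Live sets:
  B0 li=∅ lo={i}
  B1 li={i} lo={i}
  B2 li={i} lo={i}
  B3 li={i} lo=∅
  B4 li=∅ lo=∅
  B5 li=∅ lo=∅

live-out(B2) = ["i"]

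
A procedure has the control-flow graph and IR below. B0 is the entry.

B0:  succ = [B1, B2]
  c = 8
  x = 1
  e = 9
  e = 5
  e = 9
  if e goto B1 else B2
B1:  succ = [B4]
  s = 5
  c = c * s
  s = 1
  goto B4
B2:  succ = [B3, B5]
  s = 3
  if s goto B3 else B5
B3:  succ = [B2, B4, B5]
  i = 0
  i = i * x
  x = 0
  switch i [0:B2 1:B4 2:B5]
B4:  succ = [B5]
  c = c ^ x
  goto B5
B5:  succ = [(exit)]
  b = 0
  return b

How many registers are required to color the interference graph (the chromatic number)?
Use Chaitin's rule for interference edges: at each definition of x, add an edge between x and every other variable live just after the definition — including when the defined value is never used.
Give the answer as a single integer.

Block summaries:
  B0: def={c,e,x} ue=∅
  B1: def={c,s} ue={c}
  B2: def={s} ue=∅
  B3: def={i,x} ue={x}
  B4: def={c} ue={c,x}
  B5: def={b} ue=∅

Backward fixpoint:
  live B0: ∅→{c,x}
  live B1: {c,x}→{c,x}
  live B2: {c,x}→{c,x}
  live B3: {c,x}→{c,x}
  live B4: {c,x}→∅
  live B5: ∅→∅

Interfere edges:
  b: ∅
  c: {e,i,s,x}
  e: {c,x}
  i: {c,x}
  s: {c,x}
  x: {c,e,i,s}

Registers:
  lower bound: {c,e,x} mutually conflict ⇒ χ ≥ 3
  assign b→R0 c→R0 e→R2 i→R2 s→R2 x→R1 — no edge inside a register ⇒ χ ≤ 3
  χ = 3

Answer: 3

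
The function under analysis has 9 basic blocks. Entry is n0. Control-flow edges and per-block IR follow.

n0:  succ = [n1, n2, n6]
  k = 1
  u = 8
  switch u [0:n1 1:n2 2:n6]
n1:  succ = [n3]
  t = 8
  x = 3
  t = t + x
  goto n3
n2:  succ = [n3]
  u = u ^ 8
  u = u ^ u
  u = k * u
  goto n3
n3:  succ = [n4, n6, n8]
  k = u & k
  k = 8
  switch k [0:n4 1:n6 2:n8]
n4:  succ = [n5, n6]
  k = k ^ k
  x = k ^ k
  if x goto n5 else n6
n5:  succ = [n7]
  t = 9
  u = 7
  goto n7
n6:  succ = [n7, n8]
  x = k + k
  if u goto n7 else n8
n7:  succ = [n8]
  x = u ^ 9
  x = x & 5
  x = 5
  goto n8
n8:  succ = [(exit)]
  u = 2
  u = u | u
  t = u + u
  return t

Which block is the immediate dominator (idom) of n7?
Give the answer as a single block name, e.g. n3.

Answer: n0

Working:
idom tree: n1←n0 n2←n0 n3←n0 n4←n3 n5←n4 n6←n0 n7←n0 n8←n0
Join-block Dom:
  n3: preds {n1,n2}: {n0,n1} ∩ {n0,n2} = {n0}; idom=n0
  n6: preds {n0,n3,n4}: {n0} ∩ {n0,n3} ∩ {n0,n3,n4} = {n0}; idom=n0
  n7: preds {n5,n6}: {n0,n3,n4,n5} ∩ {n0,n6} = {n0}; idom=n0
  n8: preds {n3,n6,n7}: {n0,n3} ∩ {n0,n6} ∩ {n0,n7} = {n0}; idom=n0

idom(n7) = n0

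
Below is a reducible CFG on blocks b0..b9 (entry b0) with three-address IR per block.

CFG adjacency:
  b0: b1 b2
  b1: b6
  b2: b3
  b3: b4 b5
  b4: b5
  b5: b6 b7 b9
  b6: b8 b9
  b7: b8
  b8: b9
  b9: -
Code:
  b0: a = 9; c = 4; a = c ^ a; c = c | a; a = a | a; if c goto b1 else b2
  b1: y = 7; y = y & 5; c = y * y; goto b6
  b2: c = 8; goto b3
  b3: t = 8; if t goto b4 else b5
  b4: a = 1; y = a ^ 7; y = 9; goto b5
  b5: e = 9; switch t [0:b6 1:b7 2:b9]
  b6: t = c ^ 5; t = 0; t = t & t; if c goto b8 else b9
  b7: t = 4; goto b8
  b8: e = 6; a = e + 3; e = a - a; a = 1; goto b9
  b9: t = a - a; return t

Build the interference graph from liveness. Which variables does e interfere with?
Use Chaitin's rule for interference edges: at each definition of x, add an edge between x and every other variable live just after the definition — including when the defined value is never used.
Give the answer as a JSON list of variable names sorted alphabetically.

def/use:
  b0: def={a,c} ue=∅
  b1: def={c,y} ue=∅
  b2: def={c} ue=∅
  b3: def={t} ue=∅
  b4: def={a,y} ue=∅
  b5: def={e} ue={t}
  b6: def={t} ue={c}
  b7: def={t} ue=∅
  b8: def={a,e} ue=∅
  b9: def={t} ue={a}

Liveness:
  live b0: ∅→{a}
  live b1: {a}→{a,c}
  live b2: {a}→{a,c}
  live b3: {a,c}→{a,c,t}
  live b4: {c,t}→{a,c,t}
  live b5: {a,c,t}→{a,c}
  live b6: {a,c}→{a}
  live b7: ∅→∅
  live b8: ∅→{a}
  live b9: {a}→∅

Conflict graph:
  a: {c,e,t,y}
  c: {a,e,t,y}
  e: {a,c,t}
  t: {a,c,e,y}
  y: {a,c,t}

N(e) = ["a", "c", "t"]

Answer: ["a", "c", "t"]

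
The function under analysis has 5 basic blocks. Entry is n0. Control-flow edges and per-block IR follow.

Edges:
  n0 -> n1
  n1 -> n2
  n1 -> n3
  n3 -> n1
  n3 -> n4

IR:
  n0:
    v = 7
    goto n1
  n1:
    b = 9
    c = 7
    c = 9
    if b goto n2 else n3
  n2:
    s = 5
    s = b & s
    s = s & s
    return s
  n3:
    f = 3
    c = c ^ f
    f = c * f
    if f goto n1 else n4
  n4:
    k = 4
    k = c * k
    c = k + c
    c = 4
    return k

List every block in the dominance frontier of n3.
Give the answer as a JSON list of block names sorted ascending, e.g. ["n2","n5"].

idom tree: n1←n0 n2←n1 n3←n1 n4←n3
Dom at joins:
  n1: preds {n0,n3}: {n0} ∩ {n0,n1,n3} = {n0}; idom=n0

DF walk-up:
  n1←n0: walk · to n0
  n1←n3: walk n3→n1 to n0
  DF(n0)=∅
  DF(n1)={n1}
  DF(n2)=∅
  DF(n3)={n1}
  DF(n4)=∅

DF(n3) = ["n1"]

Answer: ["n1"]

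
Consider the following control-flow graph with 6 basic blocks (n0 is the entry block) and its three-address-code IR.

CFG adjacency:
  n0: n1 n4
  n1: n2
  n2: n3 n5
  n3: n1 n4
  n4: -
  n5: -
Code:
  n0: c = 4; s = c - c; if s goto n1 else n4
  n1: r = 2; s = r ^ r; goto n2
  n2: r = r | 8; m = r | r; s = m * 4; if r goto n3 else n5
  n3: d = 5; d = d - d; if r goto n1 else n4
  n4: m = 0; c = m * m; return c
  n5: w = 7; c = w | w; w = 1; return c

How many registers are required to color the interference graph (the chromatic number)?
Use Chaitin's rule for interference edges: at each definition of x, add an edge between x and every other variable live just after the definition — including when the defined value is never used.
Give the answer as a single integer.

Answer: 2

Analysis:
def/use:
  n0: def={c,s} ue=∅
  n1: def={r,s} ue=∅
  n2: def={m,r,s} ue={r}
  n3: def={d} ue={r}
  n4: def={c,m} ue=∅
  n5: def={c,w} ue=∅

Backward fixpoint:
  n0: in=∅ out=∅
  n1: in=∅ out={r}
  n2: in={r} out={r}
  n3: in={r} out=∅
  n4: in=∅ out=∅
  n5: in=∅ out=∅

Interference:
  c↔{w}
  d↔{r}
  m↔{r}
  r↔{d,m,s}
  s↔{r}
  w↔{c}

Colouring:
  clique {c,w} ⇒ need ≥ 2
  2-colouring: r0={c,r}  r1={d,m,s,w}
  χ = 2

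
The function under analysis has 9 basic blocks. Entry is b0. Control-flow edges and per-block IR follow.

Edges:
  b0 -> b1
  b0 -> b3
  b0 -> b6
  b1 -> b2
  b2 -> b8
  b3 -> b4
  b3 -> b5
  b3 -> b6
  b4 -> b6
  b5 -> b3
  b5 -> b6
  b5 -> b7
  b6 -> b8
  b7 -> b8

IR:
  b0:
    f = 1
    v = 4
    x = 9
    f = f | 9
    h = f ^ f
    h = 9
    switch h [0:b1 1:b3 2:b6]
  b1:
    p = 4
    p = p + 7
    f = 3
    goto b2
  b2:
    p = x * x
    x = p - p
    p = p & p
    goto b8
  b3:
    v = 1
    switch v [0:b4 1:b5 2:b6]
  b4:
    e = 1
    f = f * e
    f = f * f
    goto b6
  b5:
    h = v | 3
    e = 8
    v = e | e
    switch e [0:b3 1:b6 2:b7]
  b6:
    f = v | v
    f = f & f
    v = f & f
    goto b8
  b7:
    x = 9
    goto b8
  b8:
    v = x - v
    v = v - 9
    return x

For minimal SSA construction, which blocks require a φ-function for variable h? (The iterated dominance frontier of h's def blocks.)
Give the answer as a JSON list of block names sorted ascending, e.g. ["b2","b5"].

idom tree: b1←b0 b2←b1 b3←b0 b4←b3 b5←b3 b6←b0 b7←b5 b8←b0
Join-block Dom:
  b3: preds {b0,b5}: {b0} ∩ {b0,b3,b5} = {b0}; idom=b0
  b6: preds {b0,b3,b4,b5}: {b0} ∩ {b0,b3} ∩ {b0,b3,b4} ∩ {b0,b3,b5} = {b0}; idom=b0
  b8: preds {b2,b6,b7}: {b0,b1,b2} ∩ {b0,b6} ∩ {b0,b3,b5,b7} = {b0}; idom=b0

DF walk-up:
  join b3 pred b0: · stop@b0
  join b3 pred b5: b5→b3 stop@b0
  join b6 pred b0: · stop@b0
  join b6 pred b3: b3 stop@b0
  join b6 pred b4: b4→b3 stop@b0
  join b6 pred b5: b5→b3 stop@b0
  join b8 pred b2: b2→b1 stop@b0
  join b8 pred b6: b6 stop@b0
  join b8 pred b7: b7→b5→b3 stop@b0
  b0: DF=∅
  b1: DF={b8}
  b2: DF={b8}
  b3: DF={b3,b6,b8}
  b4: DF={b6}
  b5: DF={b3,b6,b8}
  b6: DF={b8}
  b7: DF={b8}
  b8: DF=∅

φ for h: defs {b0,b5}
  DF⁺ = {b3,b6,b8}

Answer: ["b3", "b6", "b8"]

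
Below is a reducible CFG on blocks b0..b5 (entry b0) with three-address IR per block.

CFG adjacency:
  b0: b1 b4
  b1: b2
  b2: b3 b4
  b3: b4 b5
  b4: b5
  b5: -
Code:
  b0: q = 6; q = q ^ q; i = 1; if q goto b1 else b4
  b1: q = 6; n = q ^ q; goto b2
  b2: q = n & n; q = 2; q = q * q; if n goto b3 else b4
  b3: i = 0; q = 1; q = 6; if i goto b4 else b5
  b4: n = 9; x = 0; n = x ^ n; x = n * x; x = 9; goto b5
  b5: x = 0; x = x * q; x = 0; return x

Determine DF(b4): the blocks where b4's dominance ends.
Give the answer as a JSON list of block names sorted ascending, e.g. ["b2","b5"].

Answer: ["b5"]

Working:
idom tree: b1←b0 b2←b1 b3←b2 b4←b0 b5←b0
Dom∩ at merges:
  b4: preds {b0,b2,b3}: {b0} ∩ {b0,b1,b2} ∩ {b0,b1,b2,b3} = {b0}; idom=b0
  b5: preds {b3,b4}: {b0,b1,b2,b3} ∩ {b0,b4} = {b0}; idom=b0

DF derivation:
  b4←b0: walk · to b0
  b4←b2: walk b2→b1 to b0
  b4←b3: walk b3→b2→b1 to b0
  b5←b3: walk b3→b2→b1 to b0
  b5←b4: walk b4 to b0
  DF(b0)=∅
  DF(b1)={b4,b5}
  DF(b2)={b4,b5}
  DF(b3)={b4,b5}
  DF(b4)={b5}
  DF(b5)=∅

DF(b4) = ["b5"]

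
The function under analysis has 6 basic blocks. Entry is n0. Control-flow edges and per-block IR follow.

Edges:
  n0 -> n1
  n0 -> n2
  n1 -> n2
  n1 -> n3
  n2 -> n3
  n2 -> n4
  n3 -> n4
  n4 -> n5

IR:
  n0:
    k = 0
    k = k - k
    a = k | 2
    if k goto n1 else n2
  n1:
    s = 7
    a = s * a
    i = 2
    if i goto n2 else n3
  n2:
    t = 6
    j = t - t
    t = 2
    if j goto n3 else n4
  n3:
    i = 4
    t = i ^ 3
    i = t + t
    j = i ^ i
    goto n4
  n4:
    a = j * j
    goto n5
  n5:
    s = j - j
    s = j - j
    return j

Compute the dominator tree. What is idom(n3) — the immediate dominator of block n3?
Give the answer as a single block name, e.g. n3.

idom tree: n1←n0 n2←n0 n3←n0 n4←n0 n5←n4
Dom at joins:
  n2: preds {n0,n1}: {n0} ∩ {n0,n1} = {n0}; idom=n0
  n3: preds {n1,n2}: {n0,n1} ∩ {n0,n2} = {n0}; idom=n0
  n4: preds {n2,n3}: {n0,n2} ∩ {n0,n3} = {n0}; idom=n0

idom(n3) = n0

Answer: n0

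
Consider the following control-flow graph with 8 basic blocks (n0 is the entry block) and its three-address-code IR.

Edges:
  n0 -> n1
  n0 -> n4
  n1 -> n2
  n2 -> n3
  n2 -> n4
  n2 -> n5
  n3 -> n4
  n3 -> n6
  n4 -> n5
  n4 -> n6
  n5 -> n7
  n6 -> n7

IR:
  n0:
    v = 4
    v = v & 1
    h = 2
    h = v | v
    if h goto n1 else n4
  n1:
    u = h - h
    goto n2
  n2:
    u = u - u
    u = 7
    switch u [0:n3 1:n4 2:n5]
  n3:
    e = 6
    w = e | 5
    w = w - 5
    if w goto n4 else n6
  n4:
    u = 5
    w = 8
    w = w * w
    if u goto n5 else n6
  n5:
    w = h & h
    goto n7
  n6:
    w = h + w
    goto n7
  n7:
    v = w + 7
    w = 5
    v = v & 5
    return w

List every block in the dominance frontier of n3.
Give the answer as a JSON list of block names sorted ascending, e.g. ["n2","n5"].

Answer: ["n4", "n6"]

Derivation:
idom tree: n1←n0 n2←n1 n3←n2 n4←n0 n5←n0 n6←n0 n7←n0
Dom at joins:
  n4: preds {n0,n2,n3}: {n0} ∩ {n0,n1,n2} ∩ {n0,n1,n2,n3} = {n0}; idom=n0
  n5: preds {n2,n4}: {n0,n1,n2} ∩ {n0,n4} = {n0}; idom=n0
  n6: preds {n3,n4}: {n0,n1,n2,n3} ∩ {n0,n4} = {n0}; idom=n0
  n7: preds {n5,n6}: {n0,n5} ∩ {n0,n6} = {n0}; idom=n0

Frontier:
  n4←n0: walk · to n0
  n4←n2: walk n2→n1 to n0
  n4←n3: walk n3→n2→n1 to n0
  n5←n2: walk n2→n1 to n0
  n5←n4: walk n4 to n0
  n6←n3: walk n3→n2→n1 to n0
  n6←n4: walk n4 to n0
  n7←n5: walk n5 to n0
  n7←n6: walk n6 to n0
  DF(n0)=∅
  DF(n1)={n4,n5,n6}
  DF(n2)={n4,n5,n6}
  DF(n3)={n4,n6}
  DF(n4)={n5,n6}
  DF(n5)={n7}
  DF(n6)={n7}
  DF(n7)=∅

DF(n3) = ["n4", "n6"]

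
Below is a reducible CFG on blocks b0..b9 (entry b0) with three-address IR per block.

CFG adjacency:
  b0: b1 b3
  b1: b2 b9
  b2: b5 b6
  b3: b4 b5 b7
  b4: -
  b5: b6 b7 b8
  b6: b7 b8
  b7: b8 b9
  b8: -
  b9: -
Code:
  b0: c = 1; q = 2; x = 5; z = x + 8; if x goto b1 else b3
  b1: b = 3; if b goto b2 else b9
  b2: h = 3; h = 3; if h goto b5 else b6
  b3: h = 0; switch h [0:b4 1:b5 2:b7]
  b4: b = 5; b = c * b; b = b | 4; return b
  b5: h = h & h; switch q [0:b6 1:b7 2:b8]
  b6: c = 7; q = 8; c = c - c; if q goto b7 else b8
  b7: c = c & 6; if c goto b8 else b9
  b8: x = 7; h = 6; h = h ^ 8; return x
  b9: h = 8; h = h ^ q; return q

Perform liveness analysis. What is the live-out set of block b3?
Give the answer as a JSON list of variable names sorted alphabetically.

Block summaries:
  b0: def={c,q,x,z} ue=∅
  b1: def={b} ue=∅
  b2: def={h} ue=∅
  b3: def={h} ue=∅
  b4: def={b} ue={c}
  b5: def={h} ue={h,q}
  b6: def={c,q} ue=∅
  b7: def={c} ue={c}
  b8: def={h,x} ue=∅
  b9: def={h} ue={q}

Liveness:
  b0 li=∅ lo={c,q}
  b1 li={c,q} lo={c,q}
  b2 li={c,q} lo={c,h,q}
  b3 li={c,q} lo={c,h,q}
  b4 li={c} lo=∅
  b5 li={c,h,q} lo={c,q}
  b6 li=∅ lo={c,q}
  b7 li={c,q} lo={q}
  b8 li=∅ lo=∅
  b9 li={q} lo=∅

live-out(b3) = ["c", "h", "q"]

Answer: ["c", "h", "q"]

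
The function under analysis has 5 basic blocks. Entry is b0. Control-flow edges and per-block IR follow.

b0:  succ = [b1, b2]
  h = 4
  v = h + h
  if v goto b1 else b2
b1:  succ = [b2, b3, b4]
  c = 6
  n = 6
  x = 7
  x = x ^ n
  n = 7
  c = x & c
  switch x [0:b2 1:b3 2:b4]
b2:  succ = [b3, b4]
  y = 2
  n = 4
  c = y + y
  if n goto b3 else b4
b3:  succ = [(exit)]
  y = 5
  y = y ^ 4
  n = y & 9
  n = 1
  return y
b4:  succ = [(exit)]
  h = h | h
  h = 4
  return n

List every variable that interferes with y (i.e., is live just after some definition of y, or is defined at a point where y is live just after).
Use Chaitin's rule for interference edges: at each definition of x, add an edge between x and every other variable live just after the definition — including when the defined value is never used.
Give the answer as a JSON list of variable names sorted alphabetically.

def/use:
  b0 def {h,v} use ∅
  b1 def {c,n,x} use ∅
  b2 def {c,n,y} use ∅
  b3 def {n,y} use ∅
  b4 def {h} use {h,n}

Liveness:
  b0 li=∅ lo={h}
  b1 li={h} lo={h,n}
  b2 li={h} lo={h,n}
  b3 li=∅ lo=∅
  b4 li={h,n} lo=∅

Interference:
  c↔{h,n,x}
  h↔{c,n,v,x,y}
  n↔{c,h,x,y}
  v↔{h}
  x↔{c,h,n}
  y↔{h,n}

N(y) = ["h", "n"]

Answer: ["h", "n"]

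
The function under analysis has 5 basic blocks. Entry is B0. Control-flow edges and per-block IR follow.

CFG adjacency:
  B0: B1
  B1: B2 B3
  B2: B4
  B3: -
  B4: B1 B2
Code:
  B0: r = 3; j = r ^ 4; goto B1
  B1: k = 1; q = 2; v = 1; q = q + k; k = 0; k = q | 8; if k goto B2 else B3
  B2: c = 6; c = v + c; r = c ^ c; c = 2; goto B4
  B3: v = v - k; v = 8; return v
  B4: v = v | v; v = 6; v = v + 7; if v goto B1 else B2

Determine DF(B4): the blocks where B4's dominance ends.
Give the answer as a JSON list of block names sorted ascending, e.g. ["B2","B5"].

Answer: ["B1", "B2"]

Working:
idom tree: B1←B0 B2←B1 B3←B1 B4←B2
Dom at joins:
  B1: preds {B0,B4}: {B0} ∩ {B0,B1,B2,B4} = {B0}; idom=B0
  B2: preds {B1,B4}: {B0,B1} ∩ {B0,B1,B2,B4} = {B0,B1}; idom=B1

DF walk-up:
  join B1 pred B0: · stop@B0
  join B1 pred B4: B4→B2→B1 stop@B0
  join B2 pred B1: · stop@B1
  join B2 pred B4: B4→B2 stop@B1
  B0: DF=∅
  B1: DF={B1}
  B2: DF={B1,B2}
  B3: DF=∅
  B4: DF={B1,B2}

DF(B4) = ["B1", "B2"]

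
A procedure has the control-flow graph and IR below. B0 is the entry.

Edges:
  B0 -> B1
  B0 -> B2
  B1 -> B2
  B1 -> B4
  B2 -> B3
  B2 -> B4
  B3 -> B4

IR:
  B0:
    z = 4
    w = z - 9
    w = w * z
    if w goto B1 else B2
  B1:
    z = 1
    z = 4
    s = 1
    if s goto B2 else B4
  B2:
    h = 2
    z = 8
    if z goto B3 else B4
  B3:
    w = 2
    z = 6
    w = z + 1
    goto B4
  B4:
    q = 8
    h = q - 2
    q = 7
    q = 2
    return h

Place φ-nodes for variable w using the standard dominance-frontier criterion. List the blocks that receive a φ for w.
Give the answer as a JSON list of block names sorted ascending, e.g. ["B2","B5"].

Answer: ["B4"]

Derivation:
idom tree: B1←B0 B2←B0 B3←B2 B4←B0
Dom∩ at merges:
  B2: preds {B0,B1}: {B0} ∩ {B0,B1} = {B0}; idom=B0
  B4: preds {B1,B2,B3}: {B0,B1} ∩ {B0,B2} ∩ {B0,B2,B3} = {B0}; idom=B0

DF walk-up:
  join B2 pred B0: · stop@B0
  join B2 pred B1: B1 stop@B0
  join B4 pred B1: B1 stop@B0
  join B4 pred B2: B2 stop@B0
  join B4 pred B3: B3→B2 stop@B0
  B0: DF=∅
  B1: DF={B2,B4}
  B2: DF={B4}
  B3: DF={B4}
  B4: DF=∅

φ for w: defs {B0,B3}
  DF⁺ = {B4}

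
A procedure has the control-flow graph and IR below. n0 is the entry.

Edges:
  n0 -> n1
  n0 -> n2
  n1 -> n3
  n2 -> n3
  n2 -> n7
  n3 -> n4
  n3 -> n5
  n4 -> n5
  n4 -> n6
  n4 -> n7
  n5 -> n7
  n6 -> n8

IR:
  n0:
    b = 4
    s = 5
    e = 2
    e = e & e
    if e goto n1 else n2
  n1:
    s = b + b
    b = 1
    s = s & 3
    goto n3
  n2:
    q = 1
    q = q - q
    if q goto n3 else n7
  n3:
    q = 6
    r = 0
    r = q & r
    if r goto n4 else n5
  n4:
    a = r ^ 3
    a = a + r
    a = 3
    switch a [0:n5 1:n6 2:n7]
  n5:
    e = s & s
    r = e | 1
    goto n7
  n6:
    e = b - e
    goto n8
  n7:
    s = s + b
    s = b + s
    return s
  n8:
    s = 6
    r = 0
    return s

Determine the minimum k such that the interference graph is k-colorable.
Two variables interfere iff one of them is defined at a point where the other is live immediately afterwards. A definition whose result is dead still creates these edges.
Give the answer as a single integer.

Answer: 5

Analysis:
Block summaries:
  n0 def {b,e,s} use ∅
  n1 def {b,s} use {b}
  n2 def {q} use ∅
  n3 def {q,r} use ∅
  n4 def {a} use {r}
  n5 def {e,r} use {s}
  n6 def {e} use {b,e}
  n7 def {s} use {b,s}
  n8 def {r,s} use ∅

Liveness:
  n0: in=∅ out={b,e,s}
  n1: in={b,e} out={b,e,s}
  n2: in={b,e,s} out={b,e,s}
  n3: in={b,e,s} out={b,e,r,s}
  n4: in={b,e,r,s} out={b,e,s}
  n5: in={b,s} out={b,s}
  n6: in={b,e} out=∅
  n7: in={b,s} out=∅
  n8: in=∅ out=∅

Conflict graph:
  a — {b,e,r,s}
  b — {a,e,q,r,s}
  e — {a,b,q,r,s}
  q — {b,e,r,s}
  r — {a,b,e,q,s}
  s — {a,b,e,q,r}

Registers:
  clique {a,b,e,r,s} ⇒ need ≥ 5
  5-colouring: c0={b}  c1={e}  c2={r}  c3={s}  c4={a,q}
  χ = 5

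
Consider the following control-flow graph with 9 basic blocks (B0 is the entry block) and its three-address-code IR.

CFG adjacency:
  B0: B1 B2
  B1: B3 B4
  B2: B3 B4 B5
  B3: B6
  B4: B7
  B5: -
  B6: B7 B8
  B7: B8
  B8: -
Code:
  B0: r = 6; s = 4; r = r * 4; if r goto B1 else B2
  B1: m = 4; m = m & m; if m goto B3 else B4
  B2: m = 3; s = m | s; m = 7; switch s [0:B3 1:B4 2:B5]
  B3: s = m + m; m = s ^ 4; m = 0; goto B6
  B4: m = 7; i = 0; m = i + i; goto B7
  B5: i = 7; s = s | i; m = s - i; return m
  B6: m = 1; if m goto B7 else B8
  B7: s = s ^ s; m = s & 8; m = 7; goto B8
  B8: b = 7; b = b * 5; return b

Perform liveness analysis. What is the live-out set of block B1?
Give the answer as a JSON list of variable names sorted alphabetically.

Answer: ["m", "s"]

Analysis:
Per-block:
  B0 def {r,s} use ∅
  B1 def {m} use ∅
  B2 def {m,s} use {s}
  B3 def {m,s} use {m}
  B4 def {i,m} use ∅
  B5 def {i,m,s} use {s}
  B6 def {m} use ∅
  B7 def {m,s} use {s}
  B8 def {b} use ∅

Liveness:
  B0: in=∅ out={s}
  B1: in={s} out={m,s}
  B2: in={s} out={m,s}
  B3: in={m} out={s}
  B4: in={s} out={s}
  B5: in={s} out=∅
  B6: in={s} out={s}
  B7: in={s} out=∅
  B8: in=∅ out=∅

live-out(B1) = ["m", "s"]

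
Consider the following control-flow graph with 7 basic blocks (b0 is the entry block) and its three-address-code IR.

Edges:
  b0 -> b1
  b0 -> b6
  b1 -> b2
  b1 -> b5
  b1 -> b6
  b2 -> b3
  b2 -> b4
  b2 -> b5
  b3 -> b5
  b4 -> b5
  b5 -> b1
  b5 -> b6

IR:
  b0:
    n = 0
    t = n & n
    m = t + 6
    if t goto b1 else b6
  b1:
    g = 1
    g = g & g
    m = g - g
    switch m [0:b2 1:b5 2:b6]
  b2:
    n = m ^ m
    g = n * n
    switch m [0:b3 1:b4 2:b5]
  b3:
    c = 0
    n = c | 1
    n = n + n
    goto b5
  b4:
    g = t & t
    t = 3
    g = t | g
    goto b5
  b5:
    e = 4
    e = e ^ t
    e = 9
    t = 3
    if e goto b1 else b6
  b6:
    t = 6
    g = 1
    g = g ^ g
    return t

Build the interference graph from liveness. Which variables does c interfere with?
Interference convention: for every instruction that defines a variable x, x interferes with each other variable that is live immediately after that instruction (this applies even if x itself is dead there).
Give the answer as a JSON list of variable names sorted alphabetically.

Answer: ["t"]

Analysis:
Block summaries:
  b0: def={m,n,t} ue=∅
  b1: def={g,m} ue=∅
  b2: def={g,n} ue={m}
  b3: def={c,n} ue=∅
  b4: def={g,t} ue={t}
  b5: def={e,t} ue={t}
  b6: def={g,t} ue=∅

Backward fixpoint:
  b0: in=∅ out={t}
  b1: in={t} out={m,t}
  b2: in={m,t} out={t}
  b3: in={t} out={t}
  b4: in={t} out={t}
  b5: in={t} out={t}
  b6: in=∅ out=∅

Conflict graph:
  c: {t}
  e: {t}
  g: {m,t}
  m: {g,n,t}
  n: {m,t}
  t: {c,e,g,m,n}

N(c) = ["t"]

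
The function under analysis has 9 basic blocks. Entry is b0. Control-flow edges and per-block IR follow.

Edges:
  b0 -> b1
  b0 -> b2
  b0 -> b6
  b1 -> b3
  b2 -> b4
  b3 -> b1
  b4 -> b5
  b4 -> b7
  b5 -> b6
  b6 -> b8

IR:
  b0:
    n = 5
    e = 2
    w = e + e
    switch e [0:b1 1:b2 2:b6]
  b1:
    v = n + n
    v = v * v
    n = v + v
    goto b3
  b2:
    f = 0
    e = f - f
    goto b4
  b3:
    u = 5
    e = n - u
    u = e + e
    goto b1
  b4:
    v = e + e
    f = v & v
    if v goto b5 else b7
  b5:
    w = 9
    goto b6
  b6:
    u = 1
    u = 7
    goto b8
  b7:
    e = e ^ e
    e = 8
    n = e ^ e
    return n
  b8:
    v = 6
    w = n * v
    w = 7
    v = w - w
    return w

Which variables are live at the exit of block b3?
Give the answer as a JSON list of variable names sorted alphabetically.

Answer: ["n"]

Analysis:
Block summaries:
  b0: def={e,n,w} ue=∅
  b1: def={n,v} ue={n}
  b2: def={e,f} ue=∅
  b3: def={e,u} ue={n}
  b4: def={f,v} ue={e}
  b5: def={w} ue=∅
  b6: def={u} ue=∅
  b7: def={e,n} ue={e}
  b8: def={v,w} ue={n}

Backward fixpoint:
  b0: in=∅ out={n}
  b1: in={n} out={n}
  b2: in={n} out={e,n}
  b3: in={n} out={n}
  b4: in={e,n} out={e,n}
  b5: in={n} out={n}
  b6: in={n} out={n}
  b7: in={e} out=∅
  b8: in={n} out=∅

live-out(b3) = ["n"]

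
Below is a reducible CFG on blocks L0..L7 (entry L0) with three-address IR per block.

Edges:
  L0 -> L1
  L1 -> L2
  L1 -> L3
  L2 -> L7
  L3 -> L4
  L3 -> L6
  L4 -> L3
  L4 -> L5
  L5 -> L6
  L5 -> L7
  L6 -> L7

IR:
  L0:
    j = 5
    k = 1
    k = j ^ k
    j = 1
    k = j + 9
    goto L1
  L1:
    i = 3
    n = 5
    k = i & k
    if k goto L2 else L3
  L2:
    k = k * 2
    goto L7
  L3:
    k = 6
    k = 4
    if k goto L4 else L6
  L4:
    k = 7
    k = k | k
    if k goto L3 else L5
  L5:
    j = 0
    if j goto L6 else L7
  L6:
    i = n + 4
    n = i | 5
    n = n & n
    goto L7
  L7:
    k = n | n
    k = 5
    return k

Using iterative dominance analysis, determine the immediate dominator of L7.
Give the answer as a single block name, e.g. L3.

idom tree: L1←L0 L2←L1 L3←L1 L4←L3 L5←L4 L6←L3 L7←L1
Dom∩ at merges:
  L3: preds {L1,L4}: {L0,L1} ∩ {L0,L1,L3,L4} = {L0,L1}; idom=L1
  L6: preds {L3,L5}: {L0,L1,L3} ∩ {L0,L1,L3,L4,L5} = {L0,L1,L3}; idom=L3
  L7: preds {L2,L5,L6}: {L0,L1,L2} ∩ {L0,L1,L3,L4,L5} ∩ {L0,L1,L3,L6} = {L0,L1}; idom=L1

idom(L7) = L1

Answer: L1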